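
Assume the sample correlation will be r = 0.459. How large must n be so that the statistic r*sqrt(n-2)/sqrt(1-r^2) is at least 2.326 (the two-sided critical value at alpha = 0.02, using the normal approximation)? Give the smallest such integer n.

23

Need r·√(n−2)/√(1−r²) ≥ 2.326
√(n−2) ≥ 2.326·√(1−0.210681) / 0.459 = 2.326·0.888436 / 0.459 = 4.5022
n−2 ≥ 20.2698  ⇒  n ≥ 22.2698
Smallest integer n = 23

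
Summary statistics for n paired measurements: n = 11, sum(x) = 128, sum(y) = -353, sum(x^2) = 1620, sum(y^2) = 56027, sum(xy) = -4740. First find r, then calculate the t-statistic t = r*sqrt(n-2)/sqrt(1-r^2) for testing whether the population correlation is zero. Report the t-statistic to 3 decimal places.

Numerator: nΣxy − (Σx)(Σy) = 11·(-4740) − (128)(-353) = -6956
Denominator: √[(nΣx²−(Σx)²)(nΣy²−(Σy)²)]
  nΣx²−(Σx)² = 11·1620 − 16384 = 1436;  nΣy²−(Σy)² = 11·56027 − 124609 = 491688
  √(1436·491688) = √706063968 = 26571.8642
r = -6956 / 26571.8642 = -0.2618
t = r·√(n−2)/√(1−r²) = -0.2618·√9 / √(1−0.068539) = -0.785400 / 0.965122 = -0.814

-0.814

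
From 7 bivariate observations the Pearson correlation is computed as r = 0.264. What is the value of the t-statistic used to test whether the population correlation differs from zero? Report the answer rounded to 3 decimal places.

t = r·√(n−2) / √(1−r²) with r = 0.264, n = 7
  = 0.264·√5 / √(1 − 0.069696)
  = 0.264·2.236068 / 0.964523
  = 0.590322 / 0.964523 = 0.612

0.612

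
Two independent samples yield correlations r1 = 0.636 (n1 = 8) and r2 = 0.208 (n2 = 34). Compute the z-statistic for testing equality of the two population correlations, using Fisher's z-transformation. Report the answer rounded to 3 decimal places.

z1 = atanh(0.636) = 0.751428,  z2 = atanh(0.208) = 0.211080
SE = √(1/(n1−3) + 1/(n2−3)) = √(1/5 + 1/31) = √(0.2000000 + 0.0322581) = √0.2322581 = 0.481932
z = (z1 − z2)/SE = (0.751428 − 0.211080) / 0.481932 = 0.540348 / 0.481932 = 1.121

1.121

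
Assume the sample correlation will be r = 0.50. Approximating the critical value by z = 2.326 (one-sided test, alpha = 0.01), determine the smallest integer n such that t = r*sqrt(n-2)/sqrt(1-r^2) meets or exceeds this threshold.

19

r√(n−2)/√(1−r²) ≥ 2.326  ⇔  n−2 ≥ (2.326)²·(1−r²)/r²
(1−r²)/r² = (1−0.2500)/0.2500 = 3.0000
n ≥ 2 + 5.410276·3.0000 = 2 + 16.2308 = 18.2308
⌈18.2308⌉ = 19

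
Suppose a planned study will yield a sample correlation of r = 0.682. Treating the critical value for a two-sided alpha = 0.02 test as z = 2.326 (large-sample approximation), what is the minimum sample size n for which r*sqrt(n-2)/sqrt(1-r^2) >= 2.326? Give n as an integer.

r√(n−2)/√(1−r²) ≥ 2.326  ⇔  n−2 ≥ (2.326)²·(1−r²)/r²
(1−r²)/r² = (1−0.465124)/0.465124 = 1.1500
n ≥ 2 + 5.410276·1.1500 = 2 + 6.2218 = 8.2218
⌈8.2218⌉ = 9

9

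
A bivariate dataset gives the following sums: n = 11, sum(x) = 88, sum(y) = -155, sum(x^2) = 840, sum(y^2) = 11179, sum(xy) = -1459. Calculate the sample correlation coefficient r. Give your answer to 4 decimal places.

-0.1980

S_xy = nΣxy − ΣxΣy = 11·(-1459) − 88·(-155) = -16049 − (-13640) = -2409
S_xx = nΣx² − (Σx)² = 11·840 − 88² = 9240 − 7744 = 1496
S_yy = nΣy² − (Σy)² = 11·11179 − (-155)² = 122969 − 24025 = 98944
r = S_xy / √(S_xx·S_yy) = -2409 / √(1496·98944) = -2409 / √148020224 = -2409 / 12166.3562 = -0.1980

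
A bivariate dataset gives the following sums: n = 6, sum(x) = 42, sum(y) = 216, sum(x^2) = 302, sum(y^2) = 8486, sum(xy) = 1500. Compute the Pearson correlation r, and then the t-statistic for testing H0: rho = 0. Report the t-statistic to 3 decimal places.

-0.323

Numerator: nΣxy − (Σx)(Σy) = 6·1500 − (42)(216) = -72
Denominator: √[(nΣx²−(Σx)²)(nΣy²−(Σy)²)]
  nΣx²−(Σx)² = 6·302 − 1764 = 48;  nΣy²−(Σy)² = 6·8486 − 46656 = 4260
  √(48·4260) = √204480 = 452.1946
r = -72 / 452.1946 = -0.1592
t = r·√(n−2)/√(1−r²) = -0.1592·√4 / √(1−0.025345) = -0.318400 / 0.987246 = -0.323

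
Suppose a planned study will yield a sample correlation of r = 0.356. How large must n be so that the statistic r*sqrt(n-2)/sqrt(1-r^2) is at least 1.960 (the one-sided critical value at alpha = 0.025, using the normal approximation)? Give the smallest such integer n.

29

r√(n−2)/√(1−r²) ≥ 1.960  ⇔  n−2 ≥ (1.960)²·(1−r²)/r²
(1−r²)/r² = (1−0.126736)/0.126736 = 6.8904
n ≥ 2 + 3.8416·6.8904 = 2 + 26.4702 = 28.4702
⌈28.4702⌉ = 29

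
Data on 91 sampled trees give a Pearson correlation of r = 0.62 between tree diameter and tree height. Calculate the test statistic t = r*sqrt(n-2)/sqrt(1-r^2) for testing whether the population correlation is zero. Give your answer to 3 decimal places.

1 − r² = 1 − 0.3844 = 0.6156;  √(1−r²) = 0.784602
√(n−2) = √89 = 9.433981
t = r·√(n−2)/√(1−r²) = 0.62 · 9.433981 / 0.784602 = 7.455

7.455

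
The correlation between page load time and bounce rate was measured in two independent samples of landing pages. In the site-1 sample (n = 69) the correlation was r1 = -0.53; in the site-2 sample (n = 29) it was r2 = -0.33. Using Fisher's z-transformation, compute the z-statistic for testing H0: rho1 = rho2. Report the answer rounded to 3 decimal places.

Fisher z-transforms: z1 = atanh(-0.53) = -0.590145, z2 = atanh(-0.33) = -0.342828; difference d = -0.247317
Var(d) = 1/66 + 1/26 = 0.0151515 + 0.0384615 = 0.0536130
z = d/√Var(d) = -0.247317 / √0.0536130 = -0.247317 / 0.231545 = -1.068

-1.068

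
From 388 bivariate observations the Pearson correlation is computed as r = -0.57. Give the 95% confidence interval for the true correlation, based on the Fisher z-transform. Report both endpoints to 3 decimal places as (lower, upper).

z_r = atanh(-0.57) = -0.647523;  SE = 1/√(n−3) = 1/√385 = 0.050965
z-limits: -0.647523 ± 1.960·0.050965 = -0.647523 ± 0.099891 = [-0.747414, -0.547632]
ρ-limits: (tanh -0.747414, tanh -0.547632) = (-0.634, -0.499)

(-0.634, -0.499)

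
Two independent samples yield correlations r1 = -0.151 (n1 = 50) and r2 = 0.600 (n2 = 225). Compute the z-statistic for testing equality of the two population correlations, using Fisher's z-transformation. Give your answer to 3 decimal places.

-5.265

z1 = atanh(-0.151) = -0.152164,  z2 = atanh(0.600) = 0.693147
SE = √(1/(n1−3) + 1/(n2−3)) = √(1/47 + 1/222) = √(0.0212766 + 0.0045045) = √0.0257811 = 0.160565
z = (z1 − z2)/SE = (-0.152164 − 0.693147) / 0.160565 = -0.845311 / 0.160565 = -5.265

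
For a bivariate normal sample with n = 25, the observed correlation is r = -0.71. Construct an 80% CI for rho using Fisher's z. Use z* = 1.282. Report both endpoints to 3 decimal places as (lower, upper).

(-0.821, -0.547)

Fisher z: z_r = atanh(r) = ½·ln((1+(-0.71))/(1−(-0.71))) = -0.887184
SE(z) = 1/√(n−3) = 1/√22 = 0.213201
80% ⇒ z* = 1.282; margin = 1.282·0.213201 = 0.273324
CI on z-scale: (-1.160508, -0.613860)
Back-transform: tanh(-1.160508) = -0.821205, tanh(-0.613860) = -0.546839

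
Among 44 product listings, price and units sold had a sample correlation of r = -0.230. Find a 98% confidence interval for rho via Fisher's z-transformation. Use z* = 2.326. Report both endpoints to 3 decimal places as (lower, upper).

z_r = atanh(-0.230) = -0.234189;  SE = 1/√(n−3) = 1/√41 = 0.156174
z-limits: -0.234189 ± 2.326·0.156174 = -0.234189 ± 0.363261 = [-0.597450, 0.129072]
ρ-limits: (tanh -0.597450, tanh 0.129072) = (-0.535, 0.128)

(-0.535, 0.128)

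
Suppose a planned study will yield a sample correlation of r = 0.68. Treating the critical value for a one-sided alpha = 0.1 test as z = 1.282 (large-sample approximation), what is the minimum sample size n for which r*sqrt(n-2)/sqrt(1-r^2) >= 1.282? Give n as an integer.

4

Need r·√(n−2)/√(1−r²) ≥ 1.282
√(n−2) ≥ 1.282·√(1−0.4624) / 0.68 = 1.282·0.733212 / 0.68 = 1.3823
n−2 ≥ 1.9108  ⇒  n ≥ 3.9108
Smallest integer n = 4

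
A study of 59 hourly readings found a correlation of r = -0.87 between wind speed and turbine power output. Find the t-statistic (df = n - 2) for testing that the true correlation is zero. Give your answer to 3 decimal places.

1 − r² = 1 − 0.7569 = 0.2431;  √(1−r²) = 0.493052
√(n−2) = √57 = 7.549834
t = r·√(n−2)/√(1−r²) = -0.87 · 7.549834 / 0.493052 = -13.322

-13.322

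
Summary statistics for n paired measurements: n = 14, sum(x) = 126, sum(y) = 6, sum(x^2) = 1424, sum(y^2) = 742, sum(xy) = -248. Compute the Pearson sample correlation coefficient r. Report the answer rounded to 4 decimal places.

-0.6522

S_xy = nΣxy − ΣxΣy = 14·(-248) − 126·6 = -3472 − 756 = -4228
S_xx = nΣx² − (Σx)² = 14·1424 − 126² = 19936 − 15876 = 4060
S_yy = nΣy² − (Σy)² = 14·742 − 6² = 10388 − 36 = 10352
r = S_xy / √(S_xx·S_yy) = -4228 / √(4060·10352) = -4228 / √42029120 = -4228 / 6482.9870 = -0.6522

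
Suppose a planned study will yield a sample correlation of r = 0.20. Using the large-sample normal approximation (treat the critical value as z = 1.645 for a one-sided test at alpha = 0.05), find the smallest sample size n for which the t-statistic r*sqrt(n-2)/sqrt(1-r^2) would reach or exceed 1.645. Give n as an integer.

67

r√(n−2)/√(1−r²) ≥ 1.645  ⇔  n−2 ≥ (1.645)²·(1−r²)/r²
(1−r²)/r² = (1−0.0400)/0.0400 = 24.0000
n ≥ 2 + 2.706025·24.0000 = 2 + 64.9446 = 66.9446
⌈66.9446⌉ = 67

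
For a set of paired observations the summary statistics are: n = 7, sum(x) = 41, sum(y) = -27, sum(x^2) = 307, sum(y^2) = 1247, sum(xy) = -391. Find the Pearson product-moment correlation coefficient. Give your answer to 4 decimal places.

-0.8424

Numerator: nΣxy − (Σx)(Σy) = 7·(-391) − (41)(-27) = -1630
Denominator: √[(nΣx²−(Σx)²)(nΣy²−(Σy)²)]
  nΣx²−(Σx)² = 7·307 − 1681 = 468;  nΣy²−(Σy)² = 7·1247 − 729 = 8000
  √(468·8000) = √3744000 = 1934.9419
r = -1630 / 1934.9419 = -0.8424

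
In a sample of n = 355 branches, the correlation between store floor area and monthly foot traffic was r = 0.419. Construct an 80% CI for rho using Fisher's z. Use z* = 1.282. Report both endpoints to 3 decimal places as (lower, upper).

(0.361, 0.474)

z_r = atanh(0.419) = 0.446478;  SE = 1/√(n−3) = 1/√352 = 0.053300
z-limits: 0.446478 ± 1.282·0.053300 = 0.446478 ± 0.068331 = [0.378147, 0.514809]
ρ-limits: (tanh 0.378147, tanh 0.514809) = (0.361, 0.474)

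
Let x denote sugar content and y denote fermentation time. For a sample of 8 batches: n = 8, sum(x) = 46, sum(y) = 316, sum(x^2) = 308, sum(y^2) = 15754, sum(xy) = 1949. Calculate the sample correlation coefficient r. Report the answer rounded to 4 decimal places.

0.3499

S_xy = nΣxy − ΣxΣy = 8·1949 − 46·316 = 15592 − 14536 = 1056
S_xx = nΣx² − (Σx)² = 8·308 − 46² = 2464 − 2116 = 348
S_yy = nΣy² − (Σy)² = 8·15754 − 316² = 126032 − 99856 = 26176
r = S_xy / √(S_xx·S_yy) = 1056 / √(348·26176) = 1056 / √9109248 = 1056 / 3018.1531 = 0.3499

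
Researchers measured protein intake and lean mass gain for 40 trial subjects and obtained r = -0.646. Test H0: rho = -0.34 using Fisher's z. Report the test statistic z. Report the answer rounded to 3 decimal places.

-2.520

Fisher z: atanh(-0.646) = -0.768403, atanh(-0.34) = -0.354093
z = (z_r − z_0)·√(n−3) = (-0.768403 − (-0.354093))·√37 = -0.414310 · 6.082763 = -2.520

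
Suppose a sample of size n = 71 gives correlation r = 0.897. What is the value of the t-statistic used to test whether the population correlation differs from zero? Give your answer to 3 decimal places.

1 − r² = 1 − 0.804609 = 0.195391;  √(1−r²) = 0.442031
√(n−2) = √69 = 8.306624
t = r·√(n−2)/√(1−r²) = 0.897 · 8.306624 / 0.442031 = 16.856

16.856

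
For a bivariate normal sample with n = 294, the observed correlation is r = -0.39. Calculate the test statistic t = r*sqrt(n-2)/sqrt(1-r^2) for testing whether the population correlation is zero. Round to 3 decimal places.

t = r·√(n−2) / √(1−r²) with r = -0.39, n = 294
  = -0.39·√292 / √(1 − 0.1521)
  = -0.39·17.088007 / 0.920815
  = -6.664323 / 0.920815 = -7.237

-7.237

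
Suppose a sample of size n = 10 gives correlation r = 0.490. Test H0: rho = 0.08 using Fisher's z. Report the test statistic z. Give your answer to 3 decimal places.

z_r = atanh(0.490) = 0.536060,  z_0 = atanh(0.08) = 0.080171
SE = 1/√(n−3) = 1/√7 = 0.377964
z = (z_r − z_0)/SE = (0.536060 − 0.080171) / 0.377964 = 0.455889 / 0.377964 = 1.206

1.206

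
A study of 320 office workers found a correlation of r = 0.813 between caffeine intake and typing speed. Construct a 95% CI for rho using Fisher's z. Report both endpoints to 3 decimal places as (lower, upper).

(0.772, 0.847)

Fisher z: z_r = atanh(r) = ½·ln((1+0.813)/(1−0.813)) = 1.135815
SE(z) = 1/√(n−3) = 1/√317 = 0.056166
95% ⇒ z* = 1.960; margin = 1.960·0.056166 = 0.110085
CI on z-scale: (1.025730, 1.245900)
Back-transform: tanh(1.025730) = 0.772190, tanh(1.245900) = 0.847130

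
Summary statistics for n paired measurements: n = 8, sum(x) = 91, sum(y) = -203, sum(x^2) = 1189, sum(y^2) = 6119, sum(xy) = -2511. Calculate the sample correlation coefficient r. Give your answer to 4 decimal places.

-0.5231

S_xy = nΣxy − ΣxΣy = 8·(-2511) − 91·(-203) = -20088 − (-18473) = -1615
S_xx = nΣx² − (Σx)² = 8·1189 − 91² = 9512 − 8281 = 1231
S_yy = nΣy² − (Σy)² = 8·6119 − (-203)² = 48952 − 41209 = 7743
r = S_xy / √(S_xx·S_yy) = -1615 / √(1231·7743) = -1615 / √9531633 = -1615 / 3087.3343 = -0.5231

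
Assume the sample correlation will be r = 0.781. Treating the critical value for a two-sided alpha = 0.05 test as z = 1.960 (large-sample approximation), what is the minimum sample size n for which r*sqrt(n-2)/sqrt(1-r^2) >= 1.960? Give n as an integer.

r√(n−2)/√(1−r²) ≥ 1.960  ⇔  n−2 ≥ (1.960)²·(1−r²)/r²
(1−r²)/r² = (1−0.609961)/0.609961 = 0.6394
n ≥ 2 + 3.8416·0.6394 = 2 + 2.4563 = 4.4563
⌈4.4563⌉ = 5

5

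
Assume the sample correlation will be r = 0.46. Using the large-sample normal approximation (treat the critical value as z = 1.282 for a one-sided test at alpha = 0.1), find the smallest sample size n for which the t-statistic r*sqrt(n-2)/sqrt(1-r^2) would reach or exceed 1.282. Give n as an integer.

Need r·√(n−2)/√(1−r²) ≥ 1.282
√(n−2) ≥ 1.282·√(1−0.2116) / 0.46 = 1.282·0.887919 / 0.46 = 2.4746
n−2 ≥ 6.1236  ⇒  n ≥ 8.1236
Smallest integer n = 9

9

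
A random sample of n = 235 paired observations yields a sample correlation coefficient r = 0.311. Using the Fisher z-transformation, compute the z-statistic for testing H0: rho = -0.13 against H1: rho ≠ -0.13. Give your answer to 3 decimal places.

z_r = atanh(0.311) = 0.321652,  z_0 = atanh(-0.13) = -0.130740
SE = 1/√(n−3) = 1/√232 = 0.065653
z = (z_r − z_0)/SE = (0.321652 − (-0.130740)) / 0.065653 = 0.452392 / 0.065653 = 6.891

6.891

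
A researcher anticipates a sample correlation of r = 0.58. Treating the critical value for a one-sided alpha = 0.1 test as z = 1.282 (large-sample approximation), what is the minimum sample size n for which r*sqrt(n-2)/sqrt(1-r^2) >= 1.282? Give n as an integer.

Need r·√(n−2)/√(1−r²) ≥ 1.282
√(n−2) ≥ 1.282·√(1−0.3364) / 0.58 = 1.282·0.814616 / 0.58 = 1.8006
n−2 ≥ 3.2422  ⇒  n ≥ 5.2422
Smallest integer n = 6

6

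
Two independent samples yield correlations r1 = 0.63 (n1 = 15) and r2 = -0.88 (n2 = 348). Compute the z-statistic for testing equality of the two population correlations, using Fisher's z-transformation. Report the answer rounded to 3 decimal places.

Fisher z-transforms: z1 = atanh(0.63) = 0.741416, z2 = atanh(-0.88) = -1.375768; difference d = 2.117184
Var(d) = 1/12 + 1/345 = 0.0833333 + 0.0028986 = 0.0862319
z = d/√Var(d) = 2.117184 / √0.0862319 = 2.117184 / 0.293653 = 7.210

7.210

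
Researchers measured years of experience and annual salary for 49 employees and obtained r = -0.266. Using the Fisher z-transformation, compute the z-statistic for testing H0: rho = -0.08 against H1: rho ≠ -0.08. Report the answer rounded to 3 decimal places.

z_r = atanh(-0.266) = -0.272554,  z_0 = atanh(-0.08) = -0.080171
SE = 1/√(n−3) = 1/√46 = 0.147442
z = (z_r − z_0)/SE = (-0.272554 − (-0.080171)) / 0.147442 = -0.192383 / 0.147442 = -1.305

-1.305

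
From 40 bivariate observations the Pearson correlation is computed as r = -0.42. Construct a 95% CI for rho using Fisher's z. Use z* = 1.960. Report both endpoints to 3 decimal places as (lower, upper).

(-0.647, -0.125)

Fisher z: z_r = atanh(r) = ½·ln((1+(-0.42))/(1−(-0.42))) = -0.447692
SE(z) = 1/√(n−3) = 1/√37 = 0.164399
95% ⇒ z* = 1.960; margin = 1.960·0.164399 = 0.322222
CI on z-scale: (-0.769914, -0.125470)
Back-transform: tanh(-0.769914) = -0.646879, tanh(-0.125470) = -0.124816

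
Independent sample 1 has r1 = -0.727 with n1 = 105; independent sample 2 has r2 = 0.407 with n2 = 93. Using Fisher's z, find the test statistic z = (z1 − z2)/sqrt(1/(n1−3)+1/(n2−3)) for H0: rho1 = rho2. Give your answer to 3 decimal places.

-9.365

z1 = atanh(-0.727) = -0.922335,  z2 = atanh(0.407) = 0.432010
SE = √(1/(n1−3) + 1/(n2−3)) = √(1/102 + 1/90) = √(0.0098039 + 0.0111111) = √0.0209150 = 0.144620
z = (z1 − z2)/SE = (-0.922335 − 0.432010) / 0.144620 = -1.354345 / 0.144620 = -9.365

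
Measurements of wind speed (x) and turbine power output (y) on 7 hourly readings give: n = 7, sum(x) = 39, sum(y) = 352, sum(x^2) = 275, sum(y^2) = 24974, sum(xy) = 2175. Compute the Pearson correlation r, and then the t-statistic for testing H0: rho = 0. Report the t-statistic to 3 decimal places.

S_xy = nΣxy − ΣxΣy = 7·2175 − 39·352 = 15225 − 13728 = 1497
S_xx = nΣx² − (Σx)² = 7·275 − 39² = 1925 − 1521 = 404
S_yy = nΣy² − (Σy)² = 7·24974 − 352² = 174818 − 123904 = 50914
r = S_xy / √(S_xx·S_yy) = 1497 / √(404·50914) = 1497 / √20569256 = 1497 / 4535.3342 = 0.3301
t = r·√(n−2)/√(1−r²) = 0.3301·√5 / √(1−0.108966) = 0.738126 / 0.943946 = 0.782

0.782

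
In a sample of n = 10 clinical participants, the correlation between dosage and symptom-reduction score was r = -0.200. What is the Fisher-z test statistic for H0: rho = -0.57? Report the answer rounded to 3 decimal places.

1.177

z_r = atanh(-0.200) = -0.202733,  z_0 = atanh(-0.57) = -0.647523
SE = 1/√(n−3) = 1/√7 = 0.377964
z = (z_r − z_0)/SE = (-0.202733 − (-0.647523)) / 0.377964 = 0.444790 / 0.377964 = 1.177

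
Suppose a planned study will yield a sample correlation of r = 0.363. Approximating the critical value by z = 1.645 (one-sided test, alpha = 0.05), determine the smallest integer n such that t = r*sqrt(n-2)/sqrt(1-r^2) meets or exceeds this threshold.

20

Need r·√(n−2)/√(1−r²) ≥ 1.645
√(n−2) ≥ 1.645·√(1−0.131769) / 0.363 = 1.645·0.931789 / 0.363 = 4.2226
n−2 ≥ 17.8304  ⇒  n ≥ 19.8304
Smallest integer n = 20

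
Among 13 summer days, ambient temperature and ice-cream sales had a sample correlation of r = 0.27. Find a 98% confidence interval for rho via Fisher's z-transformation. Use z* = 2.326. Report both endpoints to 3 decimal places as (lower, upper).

Fisher z: z_r = atanh(r) = ½·ln((1+0.27)/(1−0.27)) = 0.276864
SE(z) = 1/√(n−3) = 1/√10 = 0.316228
98% ⇒ z* = 2.326; margin = 2.326·0.316228 = 0.735546
CI on z-scale: (-0.458682, 1.012410)
Back-transform: tanh(-0.458682) = -0.429009, tanh(1.012410) = 0.766757

(-0.429, 0.767)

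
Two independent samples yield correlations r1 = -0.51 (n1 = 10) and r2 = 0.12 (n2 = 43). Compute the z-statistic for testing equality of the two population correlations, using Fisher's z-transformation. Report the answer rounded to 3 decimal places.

-1.668

Fisher z-transforms: z1 = atanh(-0.51) = -0.562730, z2 = atanh(0.12) = 0.120581; difference d = -0.683311
Var(d) = 1/7 + 1/40 = 0.1428571 + 0.0250000 = 0.1678571
z = d/√Var(d) = -0.683311 / √0.1678571 = -0.683311 / 0.409704 = -1.668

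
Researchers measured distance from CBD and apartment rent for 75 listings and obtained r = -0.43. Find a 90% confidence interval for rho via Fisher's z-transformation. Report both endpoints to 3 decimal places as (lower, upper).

(-0.574, -0.260)

Fisher z: z_r = atanh(r) = ½·ln((1+(-0.43))/(1−(-0.43))) = -0.459897
SE(z) = 1/√(n−3) = 1/√72 = 0.117851
90% ⇒ z* = 1.645; margin = 1.645·0.117851 = 0.193865
CI on z-scale: (-0.653762, -0.266032)
Back-transform: tanh(-0.653762) = -0.574197, tanh(-0.266032) = -0.259929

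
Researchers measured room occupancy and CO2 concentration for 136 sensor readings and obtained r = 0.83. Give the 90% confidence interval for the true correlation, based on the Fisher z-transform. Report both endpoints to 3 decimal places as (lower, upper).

(0.780, 0.869)

z_r = atanh(0.83) = 1.188136;  SE = 1/√(n−3) = 1/√133 = 0.086711
z-limits: 1.188136 ± 1.645·0.086711 = 1.188136 ± 0.142640 = [1.045496, 1.330776]
ρ-limits: (tanh 1.045496, tanh 1.330776) = (0.780, 0.869)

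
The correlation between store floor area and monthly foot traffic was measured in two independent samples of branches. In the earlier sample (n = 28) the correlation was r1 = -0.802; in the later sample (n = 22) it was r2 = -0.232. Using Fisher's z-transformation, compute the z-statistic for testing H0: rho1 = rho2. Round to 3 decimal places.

-2.852

z1 = atanh(-0.802) = -1.104193,  z2 = atanh(-0.232) = -0.236302
SE = √(1/(n1−3) + 1/(n2−3)) = √(1/25 + 1/19) = √(0.0400000 + 0.0526316) = √0.0926316 = 0.304354
z = (z1 − z2)/SE = (-1.104193 − (-0.236302)) / 0.304354 = -0.867891 / 0.304354 = -2.852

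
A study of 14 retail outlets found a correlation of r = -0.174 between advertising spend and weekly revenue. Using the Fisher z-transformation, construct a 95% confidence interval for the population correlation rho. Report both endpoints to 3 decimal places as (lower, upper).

(-0.645, 0.393)

Fisher z: z_r = atanh(r) = ½·ln((1+(-0.174))/(1−(-0.174))) = -0.175789
SE(z) = 1/√(n−3) = 1/√11 = 0.301511
95% ⇒ z* = 1.960; margin = 1.960·0.301511 = 0.590962
CI on z-scale: (-0.766751, 0.415173)
Back-transform: tanh(-0.766751) = -0.645036, tanh(0.415173) = 0.392856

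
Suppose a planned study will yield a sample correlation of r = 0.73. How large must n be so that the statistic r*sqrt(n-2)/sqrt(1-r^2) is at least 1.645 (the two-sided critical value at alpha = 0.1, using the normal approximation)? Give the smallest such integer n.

r√(n−2)/√(1−r²) ≥ 1.645  ⇔  n−2 ≥ (1.645)²·(1−r²)/r²
(1−r²)/r² = (1−0.5329)/0.5329 = 0.8765
n ≥ 2 + 2.706025·0.8765 = 2 + 2.3718 = 4.3718
⌈4.3718⌉ = 5

5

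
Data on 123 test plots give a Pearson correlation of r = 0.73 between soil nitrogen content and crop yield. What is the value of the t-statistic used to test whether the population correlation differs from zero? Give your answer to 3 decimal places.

1 − r² = 1 − 0.5329 = 0.4671;  √(1−r²) = 0.683447
√(n−2) = √121 = 11.000000
t = r·√(n−2)/√(1−r²) = 0.73 · 11.000000 / 0.683447 = 11.749

11.749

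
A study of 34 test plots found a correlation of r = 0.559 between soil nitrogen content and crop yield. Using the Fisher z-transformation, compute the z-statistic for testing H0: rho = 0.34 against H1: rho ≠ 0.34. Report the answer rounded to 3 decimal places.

Fisher z: atanh(0.559) = 0.631377, atanh(0.34) = 0.354093
z = (z_r − z_0)·√(n−3) = (0.631377 − 0.354093)·√31 = 0.277284 · 5.567764 = 1.544

1.544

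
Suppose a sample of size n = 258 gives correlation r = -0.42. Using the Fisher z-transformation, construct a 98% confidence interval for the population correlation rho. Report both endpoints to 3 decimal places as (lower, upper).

(-0.532, -0.293)

Fisher z: z_r = atanh(r) = ½·ln((1+(-0.42))/(1−(-0.42))) = -0.447692
SE(z) = 1/√(n−3) = 1/√255 = 0.062622
98% ⇒ z* = 2.326; margin = 2.326·0.062622 = 0.145659
CI on z-scale: (-0.593351, -0.302033)
Back-transform: tanh(-0.593351) = -0.532301, tanh(-0.302033) = -0.293172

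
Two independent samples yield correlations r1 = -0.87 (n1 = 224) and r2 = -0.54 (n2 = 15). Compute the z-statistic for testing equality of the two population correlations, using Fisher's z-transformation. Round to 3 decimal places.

z1 = atanh(-0.87) = -1.333080,  z2 = atanh(-0.54) = -0.604156
SE = √(1/(n1−3) + 1/(n2−3)) = √(1/221 + 1/12) = √(0.0045249 + 0.0833333) = √0.0878582 = 0.296409
z = (z1 − z2)/SE = (-1.333080 − (-0.604156)) / 0.296409 = -0.728924 / 0.296409 = -2.459

-2.459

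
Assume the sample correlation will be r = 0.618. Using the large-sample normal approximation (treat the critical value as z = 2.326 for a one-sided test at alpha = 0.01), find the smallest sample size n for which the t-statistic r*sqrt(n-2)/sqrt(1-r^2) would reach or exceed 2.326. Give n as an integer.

11

r√(n−2)/√(1−r²) ≥ 2.326  ⇔  n−2 ≥ (2.326)²·(1−r²)/r²
(1−r²)/r² = (1−0.381924)/0.381924 = 1.6183
n ≥ 2 + 5.410276·1.6183 = 2 + 8.7554 = 10.7554
⌈10.7554⌉ = 11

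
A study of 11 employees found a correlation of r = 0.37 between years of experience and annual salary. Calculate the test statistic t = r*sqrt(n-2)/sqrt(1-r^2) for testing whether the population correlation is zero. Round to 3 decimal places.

1 − r² = 1 − 0.1369 = 0.8631;  √(1−r²) = 0.929032
√(n−2) = √9 = 3.000000
t = r·√(n−2)/√(1−r²) = 0.37 · 3.000000 / 0.929032 = 1.195

1.195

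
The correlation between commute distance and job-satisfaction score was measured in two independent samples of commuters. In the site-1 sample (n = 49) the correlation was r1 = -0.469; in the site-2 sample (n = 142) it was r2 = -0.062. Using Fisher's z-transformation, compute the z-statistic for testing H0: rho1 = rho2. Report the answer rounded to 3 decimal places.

-2.626

z1 = atanh(-0.469) = -0.508788,  z2 = atanh(-0.062) = -0.062080
SE = √(1/(n1−3) + 1/(n2−3)) = √(1/46 + 1/139) = √(0.0217391 + 0.0071942) = √0.0289333 = 0.170098
z = (z1 − z2)/SE = (-0.508788 − (-0.062080)) / 0.170098 = -0.446708 / 0.170098 = -2.626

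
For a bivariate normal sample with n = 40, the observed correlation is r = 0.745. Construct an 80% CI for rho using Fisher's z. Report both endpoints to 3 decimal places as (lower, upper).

(0.636, 0.825)

z_r = atanh(0.745) = 0.961623;  SE = 1/√(n−3) = 1/√37 = 0.164399
z-limits: 0.961623 ± 1.282·0.164399 = 0.961623 ± 0.210760 = [0.750863, 1.172383]
ρ-limits: (tanh 0.750863, tanh 1.172383) = (0.636, 0.825)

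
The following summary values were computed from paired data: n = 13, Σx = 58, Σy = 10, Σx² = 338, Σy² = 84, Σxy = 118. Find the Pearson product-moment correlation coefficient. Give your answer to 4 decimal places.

0.9438

Numerator: nΣxy − (Σx)(Σy) = 13·118 − (58)(10) = 954
Denominator: √[(nΣx²−(Σx)²)(nΣy²−(Σy)²)]
  nΣx²−(Σx)² = 13·338 − 3364 = 1030;  nΣy²−(Σy)² = 13·84 − 100 = 992
  √(1030·992) = √1021760 = 1010.8214
r = 954 / 1010.8214 = 0.9438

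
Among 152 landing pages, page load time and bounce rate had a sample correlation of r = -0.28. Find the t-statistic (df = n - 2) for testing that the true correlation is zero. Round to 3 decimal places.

-3.572

t = r·√(n−2) / √(1−r²) with r = -0.28, n = 152
  = -0.28·√150 / √(1 − 0.0784)
  = -0.28·12.247449 / 0.960000
  = -3.429286 / 0.960000 = -3.572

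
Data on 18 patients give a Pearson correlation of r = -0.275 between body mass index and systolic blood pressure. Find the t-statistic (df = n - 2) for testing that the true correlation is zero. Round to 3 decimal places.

1 − r² = 1 − 0.075625 = 0.924375;  √(1−r²) = 0.961444
√(n−2) = √16 = 4.000000
t = r·√(n−2)/√(1−r²) = -0.275 · 4.000000 / 0.961444 = -1.144

-1.144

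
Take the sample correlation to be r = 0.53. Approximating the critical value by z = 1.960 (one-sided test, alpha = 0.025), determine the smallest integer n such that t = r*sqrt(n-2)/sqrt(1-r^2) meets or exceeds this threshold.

Need r·√(n−2)/√(1−r²) ≥ 1.960
√(n−2) ≥ 1.960·√(1−0.2809) / 0.53 = 1.960·0.847998 / 0.53 = 3.1360
n−2 ≥ 9.8345  ⇒  n ≥ 11.8345
Smallest integer n = 12

12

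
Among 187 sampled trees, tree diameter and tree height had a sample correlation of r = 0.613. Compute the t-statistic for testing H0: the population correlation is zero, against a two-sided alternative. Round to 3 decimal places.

1 − r² = 1 − 0.375769 = 0.624231;  √(1−r²) = 0.790083
√(n−2) = √185 = 13.601471
t = r·√(n−2)/√(1−r²) = 0.613 · 13.601471 / 0.790083 = 10.553

10.553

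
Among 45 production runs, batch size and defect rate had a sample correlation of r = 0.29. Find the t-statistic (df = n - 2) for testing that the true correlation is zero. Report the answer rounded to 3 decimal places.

1.987

1 − r² = 1 − 0.0841 = 0.9159;  √(1−r²) = 0.957027
√(n−2) = √43 = 6.557439
t = r·√(n−2)/√(1−r²) = 0.29 · 6.557439 / 0.957027 = 1.987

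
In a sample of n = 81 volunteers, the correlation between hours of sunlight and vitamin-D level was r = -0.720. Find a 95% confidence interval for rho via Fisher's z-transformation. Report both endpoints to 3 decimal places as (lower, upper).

Fisher z: z_r = atanh(r) = ½·ln((1+(-0.720))/(1−(-0.720))) = -0.907645
SE(z) = 1/√(n−3) = 1/√78 = 0.113228
95% ⇒ z* = 1.960; margin = 1.960·0.113228 = 0.221927
CI on z-scale: (-1.129572, -0.685718)
Back-transform: tanh(-1.129572) = -0.810873, tanh(-0.685718) = -0.595224

(-0.811, -0.595)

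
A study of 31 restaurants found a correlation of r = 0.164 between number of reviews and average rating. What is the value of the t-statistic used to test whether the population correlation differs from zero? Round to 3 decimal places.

t = r·√(n−2) / √(1−r²) with r = 0.164, n = 31
  = 0.164·√29 / √(1 − 0.026896)
  = 0.164·5.385165 / 0.986460
  = 0.883167 / 0.986460 = 0.895

0.895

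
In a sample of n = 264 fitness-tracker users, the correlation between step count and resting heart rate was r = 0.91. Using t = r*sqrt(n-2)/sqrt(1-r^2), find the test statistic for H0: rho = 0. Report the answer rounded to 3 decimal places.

t = r·√(n−2) / √(1−r²) with r = 0.91, n = 264
  = 0.91·√262 / √(1 − 0.8281)
  = 0.91·16.186414 / 0.414608
  = 14.729637 / 0.414608 = 35.527

35.527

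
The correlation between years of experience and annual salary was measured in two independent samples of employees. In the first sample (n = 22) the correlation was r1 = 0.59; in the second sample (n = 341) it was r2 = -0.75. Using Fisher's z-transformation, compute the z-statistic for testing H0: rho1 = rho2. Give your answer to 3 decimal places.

7.001

z1 = atanh(0.59) = 0.677666,  z2 = atanh(-0.75) = -0.972955
SE = √(1/(n1−3) + 1/(n2−3)) = √(1/19 + 1/338) = √(0.0526316 + 0.0029586) = √0.0555902 = 0.235776
z = (z1 − z2)/SE = (0.677666 − (-0.972955)) / 0.235776 = 1.650621 / 0.235776 = 7.001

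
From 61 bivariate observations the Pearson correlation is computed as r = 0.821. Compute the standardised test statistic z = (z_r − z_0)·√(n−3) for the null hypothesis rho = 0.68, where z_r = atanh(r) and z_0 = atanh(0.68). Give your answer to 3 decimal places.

Fisher z: atanh(0.821) = 1.159878, atanh(0.68) = 0.829114
z = (z_r − z_0)·√(n−3) = (1.159878 − 0.829114)·√58 = 0.330764 · 7.615773 = 2.519

2.519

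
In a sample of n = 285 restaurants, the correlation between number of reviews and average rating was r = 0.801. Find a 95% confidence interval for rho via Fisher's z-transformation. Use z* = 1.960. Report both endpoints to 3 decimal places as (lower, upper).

(0.755, 0.839)

Fisher z: z_r = atanh(r) = ½·ln((1+0.801)/(1−0.801)) = 1.101396
SE(z) = 1/√(n−3) = 1/√282 = 0.059549
95% ⇒ z* = 1.960; margin = 1.960·0.059549 = 0.116716
CI on z-scale: (0.984680, 1.218112)
Back-transform: tanh(0.984680) = 0.755085, tanh(1.218112) = 0.839096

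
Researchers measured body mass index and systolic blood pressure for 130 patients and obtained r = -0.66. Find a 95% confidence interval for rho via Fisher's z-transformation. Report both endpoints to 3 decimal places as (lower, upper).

z_r = atanh(-0.66) = -0.792814;  SE = 1/√(n−3) = 1/√127 = 0.088736
z-limits: -0.792814 ± 1.960·0.088736 = -0.792814 ± 0.173923 = [-0.966737, -0.618891]
ρ-limits: (tanh -0.966737, tanh -0.618891) = (-0.747, -0.550)

(-0.747, -0.550)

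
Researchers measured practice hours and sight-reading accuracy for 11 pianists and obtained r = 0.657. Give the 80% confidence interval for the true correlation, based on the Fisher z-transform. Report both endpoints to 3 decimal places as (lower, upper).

(0.322, 0.846)

Fisher z: z_r = atanh(r) = ½·ln((1+0.657)/(1−0.657)) = 0.787517
SE(z) = 1/√(n−3) = 1/√8 = 0.353553
80% ⇒ z* = 1.282; margin = 1.282·0.353553 = 0.453255
CI on z-scale: (0.334262, 1.240772)
Back-transform: tanh(0.334262) = 0.322345, tanh(1.240772) = 0.845676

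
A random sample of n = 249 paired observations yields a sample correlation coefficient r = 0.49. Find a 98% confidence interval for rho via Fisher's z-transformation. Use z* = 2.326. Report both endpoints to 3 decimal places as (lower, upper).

Fisher z: z_r = atanh(r) = ½·ln((1+0.49)/(1−0.49)) = 0.536060
SE(z) = 1/√(n−3) = 1/√246 = 0.063758
98% ⇒ z* = 2.326; margin = 2.326·0.063758 = 0.148301
CI on z-scale: (0.387759, 0.684361)
Back-transform: tanh(0.387759) = 0.369427, tanh(0.684361) = 0.594347

(0.369, 0.594)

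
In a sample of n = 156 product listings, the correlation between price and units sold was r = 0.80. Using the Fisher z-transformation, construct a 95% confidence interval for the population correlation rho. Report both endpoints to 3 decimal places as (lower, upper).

Fisher z: z_r = atanh(r) = ½·ln((1+0.80)/(1−0.80)) = 1.098612
SE(z) = 1/√(n−3) = 1/√153 = 0.080845
95% ⇒ z* = 1.960; margin = 1.960·0.080845 = 0.158456
CI on z-scale: (0.940156, 1.257068)
Back-transform: tanh(0.940156) = 0.735294, tanh(1.257068) = 0.850254

(0.735, 0.850)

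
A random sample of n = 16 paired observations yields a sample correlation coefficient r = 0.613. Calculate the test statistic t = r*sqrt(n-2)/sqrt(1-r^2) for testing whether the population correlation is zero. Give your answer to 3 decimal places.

2.903

t = r·√(n−2) / √(1−r²) with r = 0.613, n = 16
  = 0.613·√14 / √(1 − 0.375769)
  = 0.613·3.741657 / 0.790083
  = 2.293636 / 0.790083 = 2.903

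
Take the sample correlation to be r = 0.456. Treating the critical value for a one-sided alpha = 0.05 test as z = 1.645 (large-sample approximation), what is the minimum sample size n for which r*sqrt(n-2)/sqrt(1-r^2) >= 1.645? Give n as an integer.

r√(n−2)/√(1−r²) ≥ 1.645  ⇔  n−2 ≥ (1.645)²·(1−r²)/r²
(1−r²)/r² = (1−0.207936)/0.207936 = 3.8092
n ≥ 2 + 2.706025·3.8092 = 2 + 10.3078 = 12.3078
⌈12.3078⌉ = 13

13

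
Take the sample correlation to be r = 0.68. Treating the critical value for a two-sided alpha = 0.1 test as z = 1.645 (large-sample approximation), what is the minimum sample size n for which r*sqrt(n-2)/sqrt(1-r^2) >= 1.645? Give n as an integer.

r√(n−2)/√(1−r²) ≥ 1.645  ⇔  n−2 ≥ (1.645)²·(1−r²)/r²
(1−r²)/r² = (1−0.4624)/0.4624 = 1.1626
n ≥ 2 + 2.706025·1.1626 = 2 + 3.1460 = 5.1460
⌈5.1460⌉ = 6

6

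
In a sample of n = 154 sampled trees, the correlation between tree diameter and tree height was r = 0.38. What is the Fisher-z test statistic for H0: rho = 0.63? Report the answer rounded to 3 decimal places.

Fisher z: atanh(0.38) = 0.400060, atanh(0.63) = 0.741416
z = (z_r − z_0)·√(n−3) = (0.400060 − 0.741416)·√151 = -0.341356 · 12.288206 = -4.195

-4.195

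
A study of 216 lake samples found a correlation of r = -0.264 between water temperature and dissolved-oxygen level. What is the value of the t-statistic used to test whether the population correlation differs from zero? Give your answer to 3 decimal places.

1 − r² = 1 − 0.069696 = 0.930304;  √(1−r²) = 0.964523
√(n−2) = √214 = 14.628739
t = r·√(n−2)/√(1−r²) = -0.264 · 14.628739 / 0.964523 = -4.004

-4.004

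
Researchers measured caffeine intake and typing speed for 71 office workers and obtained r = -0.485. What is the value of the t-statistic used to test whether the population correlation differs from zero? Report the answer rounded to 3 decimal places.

-4.607

1 − r² = 1 − 0.235225 = 0.764775;  √(1−r²) = 0.874514
√(n−2) = √69 = 8.306624
t = r·√(n−2)/√(1−r²) = -0.485 · 8.306624 / 0.874514 = -4.607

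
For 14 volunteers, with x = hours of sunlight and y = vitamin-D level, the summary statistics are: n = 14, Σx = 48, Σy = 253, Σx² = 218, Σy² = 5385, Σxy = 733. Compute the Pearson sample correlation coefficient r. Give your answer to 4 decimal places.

-0.6450

S_xy = nΣxy − ΣxΣy = 14·733 − 48·253 = 10262 − 12144 = -1882
S_xx = nΣx² − (Σx)² = 14·218 − 48² = 3052 − 2304 = 748
S_yy = nΣy² − (Σy)² = 14·5385 − 253² = 75390 − 64009 = 11381
r = S_xy / √(S_xx·S_yy) = -1882 / √(748·11381) = -1882 / √8512988 = -1882 / 2917.7025 = -0.6450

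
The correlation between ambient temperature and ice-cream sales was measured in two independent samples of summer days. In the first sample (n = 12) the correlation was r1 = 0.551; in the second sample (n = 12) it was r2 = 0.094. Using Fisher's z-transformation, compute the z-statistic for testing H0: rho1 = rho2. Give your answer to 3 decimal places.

z1 = atanh(0.551) = 0.619816,  z2 = atanh(0.094) = 0.094278
SE = √(1/(n1−3) + 1/(n2−3)) = √(1/9 + 1/9) = √(0.1111111 + 0.1111111) = √0.2222222 = 0.471404
z = (z1 − z2)/SE = (0.619816 − 0.094278) / 0.471404 = 0.525538 / 0.471404 = 1.115

1.115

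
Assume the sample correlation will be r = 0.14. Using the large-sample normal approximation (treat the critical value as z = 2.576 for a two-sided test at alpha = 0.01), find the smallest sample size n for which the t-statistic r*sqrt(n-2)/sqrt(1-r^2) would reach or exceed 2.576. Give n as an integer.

334

r√(n−2)/√(1−r²) ≥ 2.576  ⇔  n−2 ≥ (2.576)²·(1−r²)/r²
(1−r²)/r² = (1−0.0196)/0.0196 = 50.0204
n ≥ 2 + 6.635776·50.0204 = 2 + 331.9242 = 333.9242
⌈333.9242⌉ = 334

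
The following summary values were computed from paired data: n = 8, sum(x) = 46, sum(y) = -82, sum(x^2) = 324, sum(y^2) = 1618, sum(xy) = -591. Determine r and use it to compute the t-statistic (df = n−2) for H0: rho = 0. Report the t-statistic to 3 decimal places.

-1.637

S_xy = nΣxy − ΣxΣy = 8·(-591) − 46·(-82) = -4728 − (-3772) = -956
S_xx = nΣx² − (Σx)² = 8·324 − 46² = 2592 − 2116 = 476
S_yy = nΣy² − (Σy)² = 8·1618 − (-82)² = 12944 − 6724 = 6220
r = S_xy / √(S_xx·S_yy) = -956 / √(476·6220) = -956 / √2960720 = -956 / 1720.6743 = -0.5556
t = r·√(n−2)/√(1−r²) = -0.5556·√6 / √(1−0.308691) = -1.360937 / 0.831450 = -1.637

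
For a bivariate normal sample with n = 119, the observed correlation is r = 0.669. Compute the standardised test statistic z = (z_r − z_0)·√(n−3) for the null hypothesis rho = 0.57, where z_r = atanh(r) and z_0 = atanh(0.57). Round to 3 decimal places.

z_r = atanh(0.669) = 0.808931,  z_0 = atanh(0.57) = 0.647523
SE = 1/√(n−3) = 1/√116 = 0.092848
z = (z_r − z_0)/SE = (0.808931 − 0.647523) / 0.092848 = 0.161408 / 0.092848 = 1.738

1.738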